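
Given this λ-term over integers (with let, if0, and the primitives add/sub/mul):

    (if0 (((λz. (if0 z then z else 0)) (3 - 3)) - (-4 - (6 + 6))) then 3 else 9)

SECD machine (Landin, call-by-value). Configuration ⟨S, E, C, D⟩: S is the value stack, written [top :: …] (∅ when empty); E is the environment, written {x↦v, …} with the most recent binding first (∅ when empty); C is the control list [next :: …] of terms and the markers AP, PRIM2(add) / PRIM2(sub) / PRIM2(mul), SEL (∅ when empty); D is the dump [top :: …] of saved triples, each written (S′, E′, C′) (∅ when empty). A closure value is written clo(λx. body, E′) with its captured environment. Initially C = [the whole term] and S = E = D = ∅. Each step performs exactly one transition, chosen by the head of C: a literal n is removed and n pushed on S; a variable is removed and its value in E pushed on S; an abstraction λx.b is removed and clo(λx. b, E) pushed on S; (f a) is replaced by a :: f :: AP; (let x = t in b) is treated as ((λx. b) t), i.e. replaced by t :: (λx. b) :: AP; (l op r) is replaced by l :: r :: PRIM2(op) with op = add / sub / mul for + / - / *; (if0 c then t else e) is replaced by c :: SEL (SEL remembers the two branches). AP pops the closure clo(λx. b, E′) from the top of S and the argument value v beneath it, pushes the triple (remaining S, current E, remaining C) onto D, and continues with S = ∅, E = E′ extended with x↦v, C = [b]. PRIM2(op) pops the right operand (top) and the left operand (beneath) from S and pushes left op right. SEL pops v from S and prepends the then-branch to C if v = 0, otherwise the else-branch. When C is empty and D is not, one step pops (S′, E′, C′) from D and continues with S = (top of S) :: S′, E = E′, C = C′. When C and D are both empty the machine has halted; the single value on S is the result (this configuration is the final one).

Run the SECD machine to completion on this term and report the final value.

0. [S=∅ | E=∅ | C=[(if0 (((λz. (if0 z then z else 0)) (3 - 3)) - (-4 - (6 + 6))) then 3 else 9)] | D=∅]
1. [S=∅ | E=∅ | C=[(((λz. (if0 z then z else 0)) (3 - 3)) - (-4 - (6 + 6))) :: SEL] | D=∅]
2. [S=∅ | E=∅ | C=[((λz. (if0 z then z else 0)) (3 - 3)) :: (-4 - (6 + 6)) :: PRIM2(sub) :: SEL] | D=∅]
3. [S=∅ | E=∅ | C=[(3 - 3) :: (λz. (if0 z then z else 0)) :: AP :: (-4 - (6 + 6)) :: PRIM2(sub) :: SEL] | D=∅]
4. [S=∅ | E=∅ | C=[3 :: 3 :: PRIM2(sub) :: (λz. (if0 z then z else 0)) :: AP :: (-4 - (6 + 6)) :: PRIM2(sub) :: SEL] | D=∅]
5. [S=[3] | E=∅ | C=[3 :: PRIM2(sub) :: (λz. (if0 z then z else 0)) :: AP :: (-4 - (6 + 6)) :: PRIM2(sub) :: SEL] | D=∅]
6. [S=[3 :: 3] | E=∅ | C=[PRIM2(sub) :: (λz. (if0 z then z else 0)) :: AP :: (-4 - (6 + 6)) :: PRIM2(sub) :: SEL] | D=∅]
7. [S=[0] | E=∅ | C=[(λz. (if0 z then z else 0)) :: AP :: (-4 - (6 + 6)) :: PRIM2(sub) :: SEL] | D=∅]
8. [S=[clo(λz. (if0 z then z else 0), ∅) :: 0] | E=∅ | C=[AP :: (-4 - (6 + 6)) :: PRIM2(sub) :: SEL] | D=∅]
9. [S=∅ | E={z↦0} | C=[(if0 z then z else 0)] | D=[(∅, ∅, [(-4 - (6 + 6)) :: PRIM2(sub) :: SEL])]]
10. [S=∅ | E={z↦0} | C=[z :: SEL] | D=[(∅, ∅, [(-4 - (6 + 6)) :: PRIM2(sub) :: SEL])]]
11. [S=[0] | E={z↦0} | C=[SEL] | D=[(∅, ∅, [(-4 - (6 + 6)) :: PRIM2(sub) :: SEL])]]
12. [S=∅ | E={z↦0} | C=[z] | D=[(∅, ∅, [(-4 - (6 + 6)) :: PRIM2(sub) :: SEL])]]
13. [S=[0] | E={z↦0} | C=∅ | D=[(∅, ∅, [(-4 - (6 + 6)) :: PRIM2(sub) :: SEL])]]
14. [S=[0] | E=∅ | C=[(-4 - (6 + 6)) :: PRIM2(sub) :: SEL] | D=∅]
15. [S=[0] | E=∅ | C=[-4 :: (6 + 6) :: PRIM2(sub) :: PRIM2(sub) :: SEL] | D=∅]
16. [S=[-4 :: 0] | E=∅ | C=[(6 + 6) :: PRIM2(sub) :: PRIM2(sub) :: SEL] | D=∅]
17. [S=[-4 :: 0] | E=∅ | C=[6 :: 6 :: PRIM2(add) :: PRIM2(sub) :: PRIM2(sub) :: SEL] | D=∅]
18. [S=[6 :: -4 :: 0] | E=∅ | C=[6 :: PRIM2(add) :: PRIM2(sub) :: PRIM2(sub) :: SEL] | D=∅]
19. [S=[6 :: 6 :: -4 :: 0] | E=∅ | C=[PRIM2(add) :: PRIM2(sub) :: PRIM2(sub) :: SEL] | D=∅]
20. [S=[12 :: -4 :: 0] | E=∅ | C=[PRIM2(sub) :: PRIM2(sub) :: SEL] | D=∅]
21. [S=[-16 :: 0] | E=∅ | C=[PRIM2(sub) :: SEL] | D=∅]
22. [S=[16] | E=∅ | C=[SEL] | D=∅]
23. [S=∅ | E=∅ | C=[9] | D=∅]
24. [S=[9] | E=∅ | C=∅ | D=∅]
→ final value 9

Answer: 9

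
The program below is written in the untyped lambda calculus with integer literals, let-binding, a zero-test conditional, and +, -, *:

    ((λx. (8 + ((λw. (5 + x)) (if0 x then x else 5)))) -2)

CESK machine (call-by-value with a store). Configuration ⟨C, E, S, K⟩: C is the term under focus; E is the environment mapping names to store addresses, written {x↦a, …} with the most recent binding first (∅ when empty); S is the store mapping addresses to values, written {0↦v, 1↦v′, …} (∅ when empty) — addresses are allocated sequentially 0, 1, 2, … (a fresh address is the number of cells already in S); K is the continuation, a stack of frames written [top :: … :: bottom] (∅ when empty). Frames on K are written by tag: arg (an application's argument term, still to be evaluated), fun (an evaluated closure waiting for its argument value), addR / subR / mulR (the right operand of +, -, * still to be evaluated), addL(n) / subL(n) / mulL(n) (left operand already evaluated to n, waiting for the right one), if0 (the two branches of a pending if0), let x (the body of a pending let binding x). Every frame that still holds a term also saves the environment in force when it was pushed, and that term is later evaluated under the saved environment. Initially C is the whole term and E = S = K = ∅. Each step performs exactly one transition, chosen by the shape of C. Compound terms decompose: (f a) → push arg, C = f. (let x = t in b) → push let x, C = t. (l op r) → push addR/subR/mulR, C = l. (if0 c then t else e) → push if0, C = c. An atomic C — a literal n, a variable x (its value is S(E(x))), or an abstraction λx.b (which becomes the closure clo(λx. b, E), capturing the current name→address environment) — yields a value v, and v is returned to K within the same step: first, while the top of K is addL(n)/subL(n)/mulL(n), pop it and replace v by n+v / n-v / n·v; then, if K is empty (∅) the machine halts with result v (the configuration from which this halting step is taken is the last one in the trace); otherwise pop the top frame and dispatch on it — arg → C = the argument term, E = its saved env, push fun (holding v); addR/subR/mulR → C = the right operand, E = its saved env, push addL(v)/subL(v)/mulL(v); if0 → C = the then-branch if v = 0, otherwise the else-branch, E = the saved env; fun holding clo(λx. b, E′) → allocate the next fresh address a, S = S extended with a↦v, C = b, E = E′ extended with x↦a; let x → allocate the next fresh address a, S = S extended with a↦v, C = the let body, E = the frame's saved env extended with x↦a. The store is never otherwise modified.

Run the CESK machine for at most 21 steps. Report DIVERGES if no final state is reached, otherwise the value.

step 0: ⟨C=((λx. (8 + ((λw. (5 + x)) (if0 x then x else 5)))) -2); E=∅; S=∅; K=∅⟩
step 1: ⟨C=(λx. (8 + ((λw. (5 + x)) (if0 x then x else 5)))); E=∅; S=∅; K=[arg]⟩
step 2: ⟨C=-2; E=∅; S=∅; K=[fun]⟩
step 3: ⟨C=(8 + ((λw. (5 + x)) (if0 x then x else 5))); E={x↦0}; S={0↦-2}; K=∅⟩
step 4: ⟨C=8; E={x↦0}; S={0↦-2}; K=[addR]⟩
step 5: ⟨C=((λw. (5 + x)) (if0 x then x else 5)); E={x↦0}; S={0↦-2}; K=[addL(8)]⟩
step 6: ⟨C=(λw. (5 + x)); E={x↦0}; S={0↦-2}; K=[arg :: addL(8)]⟩
step 7: ⟨C=(if0 x then x else 5); E={x↦0}; S={0↦-2}; K=[fun :: addL(8)]⟩
step 8: ⟨C=x; E={x↦0}; S={0↦-2}; K=[if0 :: fun :: addL(8)]⟩
step 9: ⟨C=5; E={x↦0}; S={0↦-2}; K=[fun :: addL(8)]⟩
step 10: ⟨C=(5 + x); E={w↦1, x↦0}; S={0↦-2, 1↦5}; K=[addL(8)]⟩
step 11: ⟨C=5; E={w↦1, x↦0}; S={0↦-2, 1↦5}; K=[addR :: addL(8)]⟩
step 12: ⟨C=x; E={w↦1, x↦0}; S={0↦-2, 1↦5}; K=[addL(5) :: addL(8)]⟩
→ final value 11

Answer: 11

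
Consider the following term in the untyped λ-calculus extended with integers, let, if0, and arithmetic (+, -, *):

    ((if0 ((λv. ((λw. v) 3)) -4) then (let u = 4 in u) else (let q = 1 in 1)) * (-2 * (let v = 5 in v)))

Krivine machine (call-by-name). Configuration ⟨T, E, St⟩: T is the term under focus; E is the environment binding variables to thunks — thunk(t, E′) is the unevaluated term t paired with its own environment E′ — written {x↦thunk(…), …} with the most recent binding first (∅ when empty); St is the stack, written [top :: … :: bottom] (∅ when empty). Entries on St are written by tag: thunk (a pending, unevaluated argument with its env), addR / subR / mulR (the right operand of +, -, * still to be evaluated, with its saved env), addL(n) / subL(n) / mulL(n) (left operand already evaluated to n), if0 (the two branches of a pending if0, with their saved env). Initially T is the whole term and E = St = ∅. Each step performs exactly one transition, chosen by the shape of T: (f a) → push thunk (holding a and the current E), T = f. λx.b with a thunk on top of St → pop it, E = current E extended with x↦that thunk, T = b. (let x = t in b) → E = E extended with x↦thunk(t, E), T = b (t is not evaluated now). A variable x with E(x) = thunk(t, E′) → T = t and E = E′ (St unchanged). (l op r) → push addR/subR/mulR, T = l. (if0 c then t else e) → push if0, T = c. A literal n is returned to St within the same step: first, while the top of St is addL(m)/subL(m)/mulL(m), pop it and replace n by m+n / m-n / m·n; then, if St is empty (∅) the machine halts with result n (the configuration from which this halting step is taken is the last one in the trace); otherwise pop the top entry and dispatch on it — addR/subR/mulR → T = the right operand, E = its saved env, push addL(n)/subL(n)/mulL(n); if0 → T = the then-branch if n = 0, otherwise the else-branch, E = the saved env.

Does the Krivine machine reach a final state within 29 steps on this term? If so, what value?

Answer: -10

Machine steps:
t=0: [T=((if0 ((λv. ((λw. v) 3)) -4) then (let u = 4 in u) else (let q = 1 in 1)) * (-2 * (let v = 5 in v))) | E=∅ | St=∅]
t=1: [T=(if0 ((λv. ((λw. v) 3)) -4) then (let u = 4 in u) else (let q = 1 in 1)) | E=∅ | St=[mulR]]
t=2: [T=((λv. ((λw. v) 3)) -4) | E=∅ | St=[if0 :: mulR]]
t=3: [T=(λv. ((λw. v) 3)) | E=∅ | St=[thunk :: if0 :: mulR]]
t=4: [T=((λw. v) 3) | E={v↦thunk(-4, ∅)} | St=[if0 :: mulR]]
t=5: [T=(λw. v) | E={v↦thunk(-4, ∅)} | St=[thunk :: if0 :: mulR]]
t=6: [T=v | E={w↦thunk(3, {v↦thunk(-4, ∅)}), v↦thunk(-4, ∅)} | St=[if0 :: mulR]]
t=7: [T=-4 | E=∅ | St=[if0 :: mulR]]
t=8: [T=(let q = 1 in 1) | E=∅ | St=[mulR]]
t=9: [T=1 | E={q↦thunk(1, ∅)} | St=[mulR]]
t=10: [T=(-2 * (let v = 5 in v)) | E=∅ | St=[mulL(1)]]
t=11: [T=-2 | E=∅ | St=[mulR :: mulL(1)]]
t=12: [T=(let v = 5 in v) | E=∅ | St=[mulL(-2) :: mulL(1)]]
t=13: [T=v | E={v↦thunk(5, ∅)} | St=[mulL(-2) :: mulL(1)]]
t=14: [T=5 | E=∅ | St=[mulL(-2) :: mulL(1)]]
→ final value -10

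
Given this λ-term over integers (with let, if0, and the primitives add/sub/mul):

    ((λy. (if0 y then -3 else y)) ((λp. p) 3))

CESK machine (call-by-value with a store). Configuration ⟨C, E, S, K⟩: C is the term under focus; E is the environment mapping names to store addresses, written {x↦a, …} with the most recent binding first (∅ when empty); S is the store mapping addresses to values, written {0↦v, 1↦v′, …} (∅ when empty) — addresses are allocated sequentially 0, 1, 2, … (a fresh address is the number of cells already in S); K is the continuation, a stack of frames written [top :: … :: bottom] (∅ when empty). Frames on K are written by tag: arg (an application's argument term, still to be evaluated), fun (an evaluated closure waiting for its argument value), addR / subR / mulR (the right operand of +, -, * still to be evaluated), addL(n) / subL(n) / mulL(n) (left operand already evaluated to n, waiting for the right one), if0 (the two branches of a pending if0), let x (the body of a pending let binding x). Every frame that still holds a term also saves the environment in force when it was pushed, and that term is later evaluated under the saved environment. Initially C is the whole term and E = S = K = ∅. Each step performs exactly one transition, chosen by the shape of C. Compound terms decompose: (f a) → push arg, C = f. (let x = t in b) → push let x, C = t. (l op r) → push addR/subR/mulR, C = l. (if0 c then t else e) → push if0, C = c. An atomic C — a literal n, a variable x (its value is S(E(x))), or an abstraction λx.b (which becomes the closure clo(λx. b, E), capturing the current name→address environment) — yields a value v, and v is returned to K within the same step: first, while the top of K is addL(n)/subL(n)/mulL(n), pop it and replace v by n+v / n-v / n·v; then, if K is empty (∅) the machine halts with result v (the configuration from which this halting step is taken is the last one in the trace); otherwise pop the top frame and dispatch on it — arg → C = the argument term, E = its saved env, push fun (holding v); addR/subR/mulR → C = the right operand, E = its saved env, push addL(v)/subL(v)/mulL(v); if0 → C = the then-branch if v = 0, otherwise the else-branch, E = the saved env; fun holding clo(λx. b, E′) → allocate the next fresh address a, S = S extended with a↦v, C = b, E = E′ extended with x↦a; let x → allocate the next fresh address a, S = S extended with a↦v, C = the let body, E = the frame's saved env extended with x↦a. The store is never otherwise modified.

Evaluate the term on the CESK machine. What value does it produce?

Answer: 3

Derivation:
t=0: [C=((λy. (if0 y then -3 else y)) ((λp. p) 3)) | E=∅ | S=∅ | K=∅]
t=1: [C=(λy. (if0 y then -3 else y)) | E=∅ | S=∅ | K=[arg]]
t=2: [C=((λp. p) 3) | E=∅ | S=∅ | K=[fun]]
t=3: [C=(λp. p) | E=∅ | S=∅ | K=[arg :: fun]]
t=4: [C=3 | E=∅ | S=∅ | K=[fun :: fun]]
t=5: [C=p | E={p↦0} | S={0↦3} | K=[fun]]
t=6: [C=(if0 y then -3 else y) | E={y↦1} | S={0↦3, 1↦3} | K=∅]
t=7: [C=y | E={y↦1} | S={0↦3, 1↦3} | K=[if0]]
t=8: [C=y | E={y↦1} | S={0↦3, 1↦3} | K=∅]
→ final value 3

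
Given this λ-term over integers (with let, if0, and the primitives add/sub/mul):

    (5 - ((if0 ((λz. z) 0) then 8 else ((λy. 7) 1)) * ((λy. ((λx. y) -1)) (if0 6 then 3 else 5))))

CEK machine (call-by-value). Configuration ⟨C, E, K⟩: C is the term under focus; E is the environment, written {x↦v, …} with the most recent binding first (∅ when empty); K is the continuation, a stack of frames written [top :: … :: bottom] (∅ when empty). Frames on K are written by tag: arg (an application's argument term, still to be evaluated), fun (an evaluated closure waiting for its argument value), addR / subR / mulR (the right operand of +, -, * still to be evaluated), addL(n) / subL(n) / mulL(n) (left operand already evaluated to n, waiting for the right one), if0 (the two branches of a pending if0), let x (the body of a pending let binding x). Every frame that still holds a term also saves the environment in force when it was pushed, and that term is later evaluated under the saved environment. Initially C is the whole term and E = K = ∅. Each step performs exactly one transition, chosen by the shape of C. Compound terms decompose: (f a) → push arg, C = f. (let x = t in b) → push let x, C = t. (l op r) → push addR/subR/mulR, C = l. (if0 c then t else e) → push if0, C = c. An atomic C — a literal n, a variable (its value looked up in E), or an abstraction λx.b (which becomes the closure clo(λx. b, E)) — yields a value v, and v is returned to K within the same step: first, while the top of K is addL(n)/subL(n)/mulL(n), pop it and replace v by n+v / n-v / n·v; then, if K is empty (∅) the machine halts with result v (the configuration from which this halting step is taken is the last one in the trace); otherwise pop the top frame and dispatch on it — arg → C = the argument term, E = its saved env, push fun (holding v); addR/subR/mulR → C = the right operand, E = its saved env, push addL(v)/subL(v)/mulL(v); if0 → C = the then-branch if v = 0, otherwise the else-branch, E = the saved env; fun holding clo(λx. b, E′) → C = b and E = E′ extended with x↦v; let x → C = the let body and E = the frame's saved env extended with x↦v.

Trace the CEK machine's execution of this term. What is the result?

0. <C=(5 - ((if0 ((λz. z) 0) then 8 else ((λy. 7) 1)) * ((λy. ((λx. y) -1)) (if0 6 then 3 else 5)))), E=∅, K=∅>
1. <C=5, E=∅, K=[subR]>
2. <C=((if0 ((λz. z) 0) then 8 else ((λy. 7) 1)) * ((λy. ((λx. y) -1)) (if0 6 then 3 else 5))), E=∅, K=[subL(5)]>
3. <C=(if0 ((λz. z) 0) then 8 else ((λy. 7) 1)), E=∅, K=[mulR :: subL(5)]>
4. <C=((λz. z) 0), E=∅, K=[if0 :: mulR :: subL(5)]>
5. <C=(λz. z), E=∅, K=[arg :: if0 :: mulR :: subL(5)]>
6. <C=0, E=∅, K=[fun :: if0 :: mulR :: subL(5)]>
7. <C=z, E={z↦0}, K=[if0 :: mulR :: subL(5)]>
8. <C=8, E=∅, K=[mulR :: subL(5)]>
9. <C=((λy. ((λx. y) -1)) (if0 6 then 3 else 5)), E=∅, K=[mulL(8) :: subL(5)]>
10. <C=(λy. ((λx. y) -1)), E=∅, K=[arg :: mulL(8) :: subL(5)]>
11. <C=(if0 6 then 3 else 5), E=∅, K=[fun :: mulL(8) :: subL(5)]>
12. <C=6, E=∅, K=[if0 :: fun :: mulL(8) :: subL(5)]>
13. <C=5, E=∅, K=[fun :: mulL(8) :: subL(5)]>
14. <C=((λx. y) -1), E={y↦5}, K=[mulL(8) :: subL(5)]>
15. <C=(λx. y), E={y↦5}, K=[arg :: mulL(8) :: subL(5)]>
16. <C=-1, E={y↦5}, K=[fun :: mulL(8) :: subL(5)]>
17. <C=y, E={x↦-1, y↦5}, K=[mulL(8) :: subL(5)]>
→ final value -35

Answer: -35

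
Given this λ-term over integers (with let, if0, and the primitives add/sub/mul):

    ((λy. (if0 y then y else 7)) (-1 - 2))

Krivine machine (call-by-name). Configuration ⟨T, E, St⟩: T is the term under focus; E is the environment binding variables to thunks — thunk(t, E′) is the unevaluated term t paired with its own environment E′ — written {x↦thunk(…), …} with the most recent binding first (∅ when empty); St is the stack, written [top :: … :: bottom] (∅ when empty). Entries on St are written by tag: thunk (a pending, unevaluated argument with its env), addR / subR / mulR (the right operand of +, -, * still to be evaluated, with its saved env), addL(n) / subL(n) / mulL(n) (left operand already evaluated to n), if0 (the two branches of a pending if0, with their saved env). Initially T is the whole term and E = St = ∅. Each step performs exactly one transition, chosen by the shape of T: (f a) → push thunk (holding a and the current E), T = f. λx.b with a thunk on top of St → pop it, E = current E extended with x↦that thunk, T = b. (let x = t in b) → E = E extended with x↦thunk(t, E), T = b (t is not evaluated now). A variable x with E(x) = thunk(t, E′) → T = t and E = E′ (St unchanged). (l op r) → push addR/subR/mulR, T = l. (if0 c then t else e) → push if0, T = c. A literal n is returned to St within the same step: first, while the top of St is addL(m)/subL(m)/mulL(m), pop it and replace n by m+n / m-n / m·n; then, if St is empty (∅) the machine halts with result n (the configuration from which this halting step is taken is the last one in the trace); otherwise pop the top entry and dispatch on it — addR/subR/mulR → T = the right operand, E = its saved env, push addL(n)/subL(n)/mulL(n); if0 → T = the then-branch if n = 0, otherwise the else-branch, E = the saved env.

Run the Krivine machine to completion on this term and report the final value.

Answer: 7

Machine steps:
step 0: [T=((λy. (if0 y then y else 7)) (-1 - 2)) | E=∅ | St=∅]
step 1: [T=(λy. (if0 y then y else 7)) | E=∅ | St=[thunk]]
step 2: [T=(if0 y then y else 7) | E={y↦thunk((-1 - 2), ∅)} | St=∅]
step 3: [T=y | E={y↦thunk((-1 - 2), ∅)} | St=[if0]]
step 4: [T=(-1 - 2) | E=∅ | St=[if0]]
step 5: [T=-1 | E=∅ | St=[subR :: if0]]
step 6: [T=2 | E=∅ | St=[subL(-1) :: if0]]
step 7: [T=7 | E={y↦thunk((-1 - 2), ∅)} | St=∅]
→ final value 7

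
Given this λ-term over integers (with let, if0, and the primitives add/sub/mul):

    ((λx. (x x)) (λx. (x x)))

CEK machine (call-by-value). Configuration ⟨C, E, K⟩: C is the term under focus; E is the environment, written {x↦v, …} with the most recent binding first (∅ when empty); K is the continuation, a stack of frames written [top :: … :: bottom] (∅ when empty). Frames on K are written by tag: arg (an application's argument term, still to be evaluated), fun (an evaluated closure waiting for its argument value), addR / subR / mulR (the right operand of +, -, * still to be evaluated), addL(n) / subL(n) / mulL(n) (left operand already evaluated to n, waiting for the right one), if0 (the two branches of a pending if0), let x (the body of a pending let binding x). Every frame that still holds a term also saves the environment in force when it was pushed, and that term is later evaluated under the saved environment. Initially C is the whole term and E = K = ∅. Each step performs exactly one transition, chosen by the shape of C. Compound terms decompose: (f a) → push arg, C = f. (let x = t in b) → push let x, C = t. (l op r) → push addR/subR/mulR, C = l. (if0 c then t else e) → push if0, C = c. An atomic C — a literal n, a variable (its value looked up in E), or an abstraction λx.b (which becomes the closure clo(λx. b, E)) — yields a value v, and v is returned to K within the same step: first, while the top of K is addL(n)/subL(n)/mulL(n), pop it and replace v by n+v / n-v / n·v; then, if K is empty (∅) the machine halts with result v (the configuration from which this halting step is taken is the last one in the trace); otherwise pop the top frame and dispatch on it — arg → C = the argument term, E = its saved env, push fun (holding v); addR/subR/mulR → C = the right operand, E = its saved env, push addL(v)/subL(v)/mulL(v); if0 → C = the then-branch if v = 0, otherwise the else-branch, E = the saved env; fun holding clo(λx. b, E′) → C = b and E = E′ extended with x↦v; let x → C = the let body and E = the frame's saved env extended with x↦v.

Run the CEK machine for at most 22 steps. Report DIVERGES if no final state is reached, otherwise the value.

[0] <C=((λx. (x x)) (λx. (x x))), E=∅, K=∅>
[1] <C=(λx. (x x)), E=∅, K=[arg]>
[2] <C=(λx. (x x)), E=∅, K=[fun]>
[3] <C=(x x), E={x↦clo(λx. (x x), ∅)}, K=∅>
[4] <C=x, E={x↦clo(λx. (x x), ∅)}, K=[arg]>
[5] <C=x, E={x↦clo(λx. (x x), ∅)}, K=[fun]>
… configuration repeats with period 3 (steps 3–5 recur indefinitely) …

Answer: DIVERGES (no final state within 22 steps)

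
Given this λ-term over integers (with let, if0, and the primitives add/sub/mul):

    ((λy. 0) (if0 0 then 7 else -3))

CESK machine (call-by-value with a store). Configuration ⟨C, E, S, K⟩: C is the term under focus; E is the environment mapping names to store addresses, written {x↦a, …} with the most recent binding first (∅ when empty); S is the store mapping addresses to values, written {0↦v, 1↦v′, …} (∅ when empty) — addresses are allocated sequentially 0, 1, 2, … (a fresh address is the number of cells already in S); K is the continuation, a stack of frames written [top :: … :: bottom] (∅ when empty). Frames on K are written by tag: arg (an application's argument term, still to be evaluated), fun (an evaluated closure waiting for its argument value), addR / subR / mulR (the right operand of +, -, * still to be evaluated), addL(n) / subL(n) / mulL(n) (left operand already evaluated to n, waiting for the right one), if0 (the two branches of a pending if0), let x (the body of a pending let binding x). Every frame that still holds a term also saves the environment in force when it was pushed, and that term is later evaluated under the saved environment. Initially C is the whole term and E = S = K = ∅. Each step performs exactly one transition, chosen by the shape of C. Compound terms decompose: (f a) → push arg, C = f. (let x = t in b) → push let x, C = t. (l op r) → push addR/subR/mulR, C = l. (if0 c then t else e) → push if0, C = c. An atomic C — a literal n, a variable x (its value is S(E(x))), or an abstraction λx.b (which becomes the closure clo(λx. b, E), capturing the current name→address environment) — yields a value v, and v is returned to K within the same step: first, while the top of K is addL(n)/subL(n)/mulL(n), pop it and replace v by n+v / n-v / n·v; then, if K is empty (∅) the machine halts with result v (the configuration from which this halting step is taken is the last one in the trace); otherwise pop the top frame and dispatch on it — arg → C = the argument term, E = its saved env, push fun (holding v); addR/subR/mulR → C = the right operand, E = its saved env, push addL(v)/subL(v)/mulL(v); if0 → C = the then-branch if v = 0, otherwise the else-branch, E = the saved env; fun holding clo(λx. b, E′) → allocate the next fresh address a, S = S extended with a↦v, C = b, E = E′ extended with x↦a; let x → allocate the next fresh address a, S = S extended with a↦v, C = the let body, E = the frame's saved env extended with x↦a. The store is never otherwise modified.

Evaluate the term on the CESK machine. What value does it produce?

Answer: 0

Execution trace:
t=0: ⟨C=((λy. 0) (if0 0 then 7 else -3)); E=∅; S=∅; K=∅⟩
t=1: ⟨C=(λy. 0); E=∅; S=∅; K=[arg]⟩
t=2: ⟨C=(if0 0 then 7 else -3); E=∅; S=∅; K=[fun]⟩
t=3: ⟨C=0; E=∅; S=∅; K=[if0 :: fun]⟩
t=4: ⟨C=7; E=∅; S=∅; K=[fun]⟩
t=5: ⟨C=0; E={y↦0}; S={0↦7}; K=∅⟩
→ final value 0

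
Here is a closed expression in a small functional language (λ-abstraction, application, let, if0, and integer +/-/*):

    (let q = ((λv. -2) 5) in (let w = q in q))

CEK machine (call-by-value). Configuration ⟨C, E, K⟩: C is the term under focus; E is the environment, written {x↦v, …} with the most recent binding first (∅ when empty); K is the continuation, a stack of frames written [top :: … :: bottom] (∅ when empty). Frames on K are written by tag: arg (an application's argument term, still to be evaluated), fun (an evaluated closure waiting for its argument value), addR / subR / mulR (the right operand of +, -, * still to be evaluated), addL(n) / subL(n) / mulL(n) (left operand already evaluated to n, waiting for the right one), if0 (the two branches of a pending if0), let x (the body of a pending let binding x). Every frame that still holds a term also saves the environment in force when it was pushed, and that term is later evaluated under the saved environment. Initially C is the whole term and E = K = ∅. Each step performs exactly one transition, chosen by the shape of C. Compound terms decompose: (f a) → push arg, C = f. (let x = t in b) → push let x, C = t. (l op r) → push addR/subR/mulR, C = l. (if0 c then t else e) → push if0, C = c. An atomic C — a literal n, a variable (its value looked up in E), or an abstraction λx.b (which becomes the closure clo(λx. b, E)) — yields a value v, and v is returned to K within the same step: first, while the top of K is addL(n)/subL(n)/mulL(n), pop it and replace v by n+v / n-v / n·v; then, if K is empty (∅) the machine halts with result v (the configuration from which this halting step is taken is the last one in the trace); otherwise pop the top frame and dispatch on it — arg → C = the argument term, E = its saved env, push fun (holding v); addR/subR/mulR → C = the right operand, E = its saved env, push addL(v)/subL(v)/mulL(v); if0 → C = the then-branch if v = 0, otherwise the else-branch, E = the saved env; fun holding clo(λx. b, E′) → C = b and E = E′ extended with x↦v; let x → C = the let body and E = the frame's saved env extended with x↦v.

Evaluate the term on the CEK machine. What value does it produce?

step 0: <C=(let q = ((λv. -2) 5) in (let w = q in q)), E=∅, K=∅>
step 1: <C=((λv. -2) 5), E=∅, K=[let q]>
step 2: <C=(λv. -2), E=∅, K=[arg :: let q]>
step 3: <C=5, E=∅, K=[fun :: let q]>
step 4: <C=-2, E={v↦5}, K=[let q]>
step 5: <C=(let w = q in q), E={q↦-2}, K=∅>
step 6: <C=q, E={q↦-2}, K=[let w]>
step 7: <C=q, E={w↦-2, q↦-2}, K=∅>
→ final value -2

Answer: -2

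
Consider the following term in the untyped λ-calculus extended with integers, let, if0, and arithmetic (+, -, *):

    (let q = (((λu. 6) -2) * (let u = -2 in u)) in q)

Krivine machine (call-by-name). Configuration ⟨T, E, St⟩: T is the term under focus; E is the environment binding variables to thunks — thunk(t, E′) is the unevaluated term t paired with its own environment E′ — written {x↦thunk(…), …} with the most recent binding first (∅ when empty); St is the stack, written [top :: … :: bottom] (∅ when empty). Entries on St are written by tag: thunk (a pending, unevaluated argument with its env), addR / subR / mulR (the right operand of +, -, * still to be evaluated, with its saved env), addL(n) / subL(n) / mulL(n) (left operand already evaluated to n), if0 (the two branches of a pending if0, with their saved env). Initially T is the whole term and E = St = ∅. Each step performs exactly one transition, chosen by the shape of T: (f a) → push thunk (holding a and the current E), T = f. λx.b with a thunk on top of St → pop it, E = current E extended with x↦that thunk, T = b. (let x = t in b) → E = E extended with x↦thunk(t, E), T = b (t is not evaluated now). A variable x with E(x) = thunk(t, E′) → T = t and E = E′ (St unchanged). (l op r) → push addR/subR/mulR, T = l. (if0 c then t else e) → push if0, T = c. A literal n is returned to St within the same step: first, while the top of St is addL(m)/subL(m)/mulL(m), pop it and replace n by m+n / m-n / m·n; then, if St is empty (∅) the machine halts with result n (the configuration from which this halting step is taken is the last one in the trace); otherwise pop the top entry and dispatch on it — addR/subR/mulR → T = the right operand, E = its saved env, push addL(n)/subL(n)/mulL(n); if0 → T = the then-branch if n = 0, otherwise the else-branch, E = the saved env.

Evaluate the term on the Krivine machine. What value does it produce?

Answer: -12

Execution trace:
t=0: [T=(let q = (((λu. 6) -2) * (let u = -2 in u)) in q) | E=∅ | St=∅]
t=1: [T=q | E={q↦thunk((((λu. 6) -2) * (let u = -2 in u)), ∅)} | St=∅]
t=2: [T=(((λu. 6) -2) * (let u = -2 in u)) | E=∅ | St=∅]
t=3: [T=((λu. 6) -2) | E=∅ | St=[mulR]]
t=4: [T=(λu. 6) | E=∅ | St=[thunk :: mulR]]
t=5: [T=6 | E={u↦thunk(-2, ∅)} | St=[mulR]]
t=6: [T=(let u = -2 in u) | E=∅ | St=[mulL(6)]]
t=7: [T=u | E={u↦thunk(-2, ∅)} | St=[mulL(6)]]
t=8: [T=-2 | E=∅ | St=[mulL(6)]]
→ final value -12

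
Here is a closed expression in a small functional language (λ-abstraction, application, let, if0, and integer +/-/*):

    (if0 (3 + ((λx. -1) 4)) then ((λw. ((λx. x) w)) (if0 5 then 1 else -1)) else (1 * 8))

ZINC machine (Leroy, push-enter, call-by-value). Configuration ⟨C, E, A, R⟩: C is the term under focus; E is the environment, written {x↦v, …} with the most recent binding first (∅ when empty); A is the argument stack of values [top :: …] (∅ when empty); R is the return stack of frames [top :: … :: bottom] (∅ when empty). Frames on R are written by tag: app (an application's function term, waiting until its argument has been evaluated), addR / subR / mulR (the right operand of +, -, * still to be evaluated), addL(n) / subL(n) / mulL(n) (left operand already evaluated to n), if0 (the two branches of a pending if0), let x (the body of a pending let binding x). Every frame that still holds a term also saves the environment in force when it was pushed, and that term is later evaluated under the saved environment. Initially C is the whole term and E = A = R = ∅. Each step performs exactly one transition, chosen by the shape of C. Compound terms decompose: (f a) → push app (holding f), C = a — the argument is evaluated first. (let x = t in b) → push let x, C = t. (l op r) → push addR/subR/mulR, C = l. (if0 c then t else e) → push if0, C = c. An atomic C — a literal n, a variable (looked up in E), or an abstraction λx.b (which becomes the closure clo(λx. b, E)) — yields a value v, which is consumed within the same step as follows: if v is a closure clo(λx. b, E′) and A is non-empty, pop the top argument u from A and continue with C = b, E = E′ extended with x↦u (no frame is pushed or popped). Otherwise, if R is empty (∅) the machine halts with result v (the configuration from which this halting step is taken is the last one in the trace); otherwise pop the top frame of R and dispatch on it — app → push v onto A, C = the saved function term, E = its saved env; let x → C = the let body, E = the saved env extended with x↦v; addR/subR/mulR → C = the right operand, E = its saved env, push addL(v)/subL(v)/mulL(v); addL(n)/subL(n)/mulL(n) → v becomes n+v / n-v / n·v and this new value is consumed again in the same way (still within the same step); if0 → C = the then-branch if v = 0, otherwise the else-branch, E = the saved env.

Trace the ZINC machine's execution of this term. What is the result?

step 0: ⟨C=(if0 (3 + ((λx. -1) 4)) then ((λw. ((λx. x) w)) (if0 5 then 1 else -1)) else (1 * 8)); E=∅; A=∅; R=∅⟩
step 1: ⟨C=(3 + ((λx. -1) 4)); E=∅; A=∅; R=[if0]⟩
step 2: ⟨C=3; E=∅; A=∅; R=[addR :: if0]⟩
step 3: ⟨C=((λx. -1) 4); E=∅; A=∅; R=[addL(3) :: if0]⟩
step 4: ⟨C=4; E=∅; A=∅; R=[app :: addL(3) :: if0]⟩
step 5: ⟨C=(λx. -1); E=∅; A=[4]; R=[addL(3) :: if0]⟩
step 6: ⟨C=-1; E={x↦4}; A=∅; R=[addL(3) :: if0]⟩
step 7: ⟨C=(1 * 8); E=∅; A=∅; R=∅⟩
step 8: ⟨C=1; E=∅; A=∅; R=[mulR]⟩
step 9: ⟨C=8; E=∅; A=∅; R=[mulL(1)]⟩
→ final value 8

Answer: 8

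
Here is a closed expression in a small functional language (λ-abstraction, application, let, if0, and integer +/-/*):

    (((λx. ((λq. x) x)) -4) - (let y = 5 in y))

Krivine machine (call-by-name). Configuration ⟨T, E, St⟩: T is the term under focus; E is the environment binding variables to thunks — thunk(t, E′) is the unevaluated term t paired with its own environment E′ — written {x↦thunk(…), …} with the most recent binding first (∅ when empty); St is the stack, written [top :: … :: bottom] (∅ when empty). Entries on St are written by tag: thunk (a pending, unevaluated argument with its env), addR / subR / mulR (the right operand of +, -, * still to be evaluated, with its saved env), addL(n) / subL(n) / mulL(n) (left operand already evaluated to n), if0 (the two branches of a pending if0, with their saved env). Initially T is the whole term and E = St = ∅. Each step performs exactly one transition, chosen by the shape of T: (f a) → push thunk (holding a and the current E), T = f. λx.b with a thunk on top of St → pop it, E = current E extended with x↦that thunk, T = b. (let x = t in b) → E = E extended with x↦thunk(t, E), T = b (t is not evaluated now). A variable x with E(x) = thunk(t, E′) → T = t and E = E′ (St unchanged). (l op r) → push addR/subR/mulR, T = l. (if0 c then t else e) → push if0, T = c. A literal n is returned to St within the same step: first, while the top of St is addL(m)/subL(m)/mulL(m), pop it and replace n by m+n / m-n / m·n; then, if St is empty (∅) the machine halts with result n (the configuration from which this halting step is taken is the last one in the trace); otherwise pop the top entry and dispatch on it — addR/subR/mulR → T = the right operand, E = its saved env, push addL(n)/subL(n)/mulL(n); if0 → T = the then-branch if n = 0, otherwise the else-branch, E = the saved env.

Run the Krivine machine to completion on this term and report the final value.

step 0: [T=(((λx. ((λq. x) x)) -4) - (let y = 5 in y)) | E=∅ | St=∅]
step 1: [T=((λx. ((λq. x) x)) -4) | E=∅ | St=[subR]]
step 2: [T=(λx. ((λq. x) x)) | E=∅ | St=[thunk :: subR]]
step 3: [T=((λq. x) x) | E={x↦thunk(-4, ∅)} | St=[subR]]
step 4: [T=(λq. x) | E={x↦thunk(-4, ∅)} | St=[thunk :: subR]]
step 5: [T=x | E={q↦thunk(x, {x↦thunk(-4, ∅)}), x↦thunk(-4, ∅)} | St=[subR]]
step 6: [T=-4 | E=∅ | St=[subR]]
step 7: [T=(let y = 5 in y) | E=∅ | St=[subL(-4)]]
step 8: [T=y | E={y↦thunk(5, ∅)} | St=[subL(-4)]]
step 9: [T=5 | E=∅ | St=[subL(-4)]]
→ final value -9

Answer: -9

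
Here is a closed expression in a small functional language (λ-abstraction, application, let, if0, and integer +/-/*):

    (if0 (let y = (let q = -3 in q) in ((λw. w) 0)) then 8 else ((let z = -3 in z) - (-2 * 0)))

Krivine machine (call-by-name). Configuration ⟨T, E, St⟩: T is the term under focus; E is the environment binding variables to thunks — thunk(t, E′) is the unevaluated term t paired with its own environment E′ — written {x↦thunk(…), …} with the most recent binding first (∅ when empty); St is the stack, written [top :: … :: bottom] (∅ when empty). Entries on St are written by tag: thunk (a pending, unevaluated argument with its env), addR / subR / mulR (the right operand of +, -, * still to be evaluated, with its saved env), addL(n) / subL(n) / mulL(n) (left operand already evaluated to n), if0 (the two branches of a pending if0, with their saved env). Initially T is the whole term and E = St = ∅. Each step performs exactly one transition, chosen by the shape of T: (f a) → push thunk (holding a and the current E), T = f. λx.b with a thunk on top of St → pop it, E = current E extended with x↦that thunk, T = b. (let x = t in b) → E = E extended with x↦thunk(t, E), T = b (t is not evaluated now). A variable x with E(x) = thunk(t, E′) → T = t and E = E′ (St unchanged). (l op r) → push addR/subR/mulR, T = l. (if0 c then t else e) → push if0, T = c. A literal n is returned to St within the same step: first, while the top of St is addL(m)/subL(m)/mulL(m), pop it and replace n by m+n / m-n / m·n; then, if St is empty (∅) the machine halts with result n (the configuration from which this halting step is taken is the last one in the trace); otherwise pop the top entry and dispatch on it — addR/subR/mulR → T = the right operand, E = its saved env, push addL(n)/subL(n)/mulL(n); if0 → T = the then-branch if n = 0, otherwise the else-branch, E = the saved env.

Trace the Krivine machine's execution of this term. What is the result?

Answer: 8

Derivation:
0. <T=(if0 (let y = (let q = -3 in q) in ((λw. w) 0)) then 8 else ((let z = -3 in z) - (-2 * 0))), E=∅, St=∅>
1. <T=(let y = (let q = -3 in q) in ((λw. w) 0)), E=∅, St=[if0]>
2. <T=((λw. w) 0), E={y↦thunk((let q = -3 in q), ∅)}, St=[if0]>
3. <T=(λw. w), E={y↦thunk((let q = -3 in q), ∅)}, St=[thunk :: if0]>
4. <T=w, E={w↦thunk(0, {y↦thunk((let q = -3 in q), ∅)}), y↦thunk((let q = -3 in q), ∅)}, St=[if0]>
5. <T=0, E={y↦thunk((let q = -3 in q), ∅)}, St=[if0]>
6. <T=8, E=∅, St=∅>
→ final value 8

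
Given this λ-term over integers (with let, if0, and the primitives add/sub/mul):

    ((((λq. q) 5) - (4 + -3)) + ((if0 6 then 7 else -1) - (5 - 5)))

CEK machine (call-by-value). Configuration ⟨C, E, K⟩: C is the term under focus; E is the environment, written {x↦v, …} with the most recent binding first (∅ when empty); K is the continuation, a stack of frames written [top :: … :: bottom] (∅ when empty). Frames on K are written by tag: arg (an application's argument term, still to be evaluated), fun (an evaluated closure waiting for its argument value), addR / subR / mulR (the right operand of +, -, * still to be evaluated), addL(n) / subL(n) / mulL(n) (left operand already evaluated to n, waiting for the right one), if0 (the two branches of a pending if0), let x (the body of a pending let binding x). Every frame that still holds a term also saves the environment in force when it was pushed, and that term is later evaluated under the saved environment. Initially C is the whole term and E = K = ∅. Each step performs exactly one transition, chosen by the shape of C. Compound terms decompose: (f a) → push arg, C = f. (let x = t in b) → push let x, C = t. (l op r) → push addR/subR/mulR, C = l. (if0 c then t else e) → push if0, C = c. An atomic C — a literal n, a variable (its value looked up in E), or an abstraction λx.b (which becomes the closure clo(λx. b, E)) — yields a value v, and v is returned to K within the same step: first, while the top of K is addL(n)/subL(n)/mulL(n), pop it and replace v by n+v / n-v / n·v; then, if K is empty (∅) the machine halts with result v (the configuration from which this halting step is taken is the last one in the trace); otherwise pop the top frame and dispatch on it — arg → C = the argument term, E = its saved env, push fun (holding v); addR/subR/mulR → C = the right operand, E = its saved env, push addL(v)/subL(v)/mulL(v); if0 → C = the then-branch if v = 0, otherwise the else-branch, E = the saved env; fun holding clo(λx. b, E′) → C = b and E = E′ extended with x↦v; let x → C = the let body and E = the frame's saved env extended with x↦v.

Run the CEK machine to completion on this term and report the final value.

0. ⟨C=((((λq. q) 5) - (4 + -3)) + ((if0 6 then 7 else -1) - (5 - 5))); E=∅; K=∅⟩
1. ⟨C=(((λq. q) 5) - (4 + -3)); E=∅; K=[addR]⟩
2. ⟨C=((λq. q) 5); E=∅; K=[subR :: addR]⟩
3. ⟨C=(λq. q); E=∅; K=[arg :: subR :: addR]⟩
4. ⟨C=5; E=∅; K=[fun :: subR :: addR]⟩
5. ⟨C=q; E={q↦5}; K=[subR :: addR]⟩
6. ⟨C=(4 + -3); E=∅; K=[subL(5) :: addR]⟩
7. ⟨C=4; E=∅; K=[addR :: subL(5) :: addR]⟩
8. ⟨C=-3; E=∅; K=[addL(4) :: subL(5) :: addR]⟩
9. ⟨C=((if0 6 then 7 else -1) - (5 - 5)); E=∅; K=[addL(4)]⟩
10. ⟨C=(if0 6 then 7 else -1); E=∅; K=[subR :: addL(4)]⟩
11. ⟨C=6; E=∅; K=[if0 :: subR :: addL(4)]⟩
12. ⟨C=-1; E=∅; K=[subR :: addL(4)]⟩
13. ⟨C=(5 - 5); E=∅; K=[subL(-1) :: addL(4)]⟩
14. ⟨C=5; E=∅; K=[subR :: subL(-1) :: addL(4)]⟩
15. ⟨C=5; E=∅; K=[subL(5) :: subL(-1) :: addL(4)]⟩
→ final value 3

Answer: 3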